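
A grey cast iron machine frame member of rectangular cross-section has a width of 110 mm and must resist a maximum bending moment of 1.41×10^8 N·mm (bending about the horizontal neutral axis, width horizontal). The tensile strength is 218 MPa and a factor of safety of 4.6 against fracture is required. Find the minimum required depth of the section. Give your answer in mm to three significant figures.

h = 403 mm

σ_allow = 218/4.6 = 47.39 MPa.
For a rectangular section σ = 6M/(bh²), so h² = 6M/(b σ_allow) = 6×1.4100×10^8/(110×47.39) = 162300 mm².
h = 402.8 mm.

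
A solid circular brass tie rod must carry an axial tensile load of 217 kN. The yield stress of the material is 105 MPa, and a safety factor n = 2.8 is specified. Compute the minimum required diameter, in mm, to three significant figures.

d = 85.8 mm

Allowable stress σ_allow = 105/2.8 = 37.50 MPa.
Required area A = F/σ_allow = 217000/37.50 = 5787 mm².
A = πd²/4 → d = √(4A/π) = 85.84 mm.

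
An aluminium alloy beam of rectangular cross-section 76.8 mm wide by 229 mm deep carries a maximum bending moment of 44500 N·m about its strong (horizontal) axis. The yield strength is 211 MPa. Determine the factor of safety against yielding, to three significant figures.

n = 3.18

Section modulus S = bh²/6 = 76.8×229²/6 = 671200 mm³.
σ = M/S = 4.4500×10^7/671200 = 66.29 MPa.
n = 211/66.29 = 3.183.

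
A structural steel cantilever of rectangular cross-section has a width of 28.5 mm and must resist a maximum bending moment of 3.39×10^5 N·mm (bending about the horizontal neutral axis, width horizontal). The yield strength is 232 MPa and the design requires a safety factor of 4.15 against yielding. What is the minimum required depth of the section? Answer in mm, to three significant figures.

σ_allow = 232/4.15 = 55.90 MPa.
For a rectangular section σ = 6M/(bh²), so h² = 6M/(b σ_allow) = 6×339000/(28.5×55.90) = 1277 mm².
h = 35.73 mm.

h = 35.7 mm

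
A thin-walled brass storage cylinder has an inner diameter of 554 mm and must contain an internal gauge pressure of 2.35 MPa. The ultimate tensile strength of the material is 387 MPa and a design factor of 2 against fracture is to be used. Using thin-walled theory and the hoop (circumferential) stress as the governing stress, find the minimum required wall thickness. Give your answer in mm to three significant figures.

σ_allow = 387/2 = 193.5 MPa.
Hoop stress σ_h = pD/(2t), so t = pD/(2σ_allow) = 2.35×554/(2×193.5) = 3.364 mm.

t = 3.36 mm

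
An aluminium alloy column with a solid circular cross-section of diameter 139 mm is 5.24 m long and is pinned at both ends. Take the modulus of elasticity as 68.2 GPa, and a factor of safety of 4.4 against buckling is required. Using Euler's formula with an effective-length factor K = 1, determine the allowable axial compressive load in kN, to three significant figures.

I = πd⁴/64 = π×139⁴/64 = 1.832×10^7 mm⁴.
Effective length L_e = KL = 1×5.24 m = 5240 mm.
Euler critical load P_cr = π²EI/L_e² = π²×68200×1.832×10^7/5240² = 449200 N.
P_allow = P_cr/n = 449200/4.4 = 102100 N.

P_allow = 102 kN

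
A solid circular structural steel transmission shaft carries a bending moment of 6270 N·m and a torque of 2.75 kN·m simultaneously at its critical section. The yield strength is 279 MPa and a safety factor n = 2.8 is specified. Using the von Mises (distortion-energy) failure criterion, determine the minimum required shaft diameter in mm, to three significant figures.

σ_allow = σ_y/n = 279/2.8 = 99.64 MPa.
For a solid shaft σ_b = 32M/(πd³) and τ = 16T/(πd³), so the von Mises stress is σ' = (16/πd³)·√(4M²+3T²).
√(4M²+3T²) = √(4×(6.270×10^6)² + 3×(2.750×10^6)²) = 1.341×10^7 N·mm.
d³ = 16×1.341×10^7/(π×99.64) = 685600 mm³.
d = 88.18 mm.

d = 88.2 mm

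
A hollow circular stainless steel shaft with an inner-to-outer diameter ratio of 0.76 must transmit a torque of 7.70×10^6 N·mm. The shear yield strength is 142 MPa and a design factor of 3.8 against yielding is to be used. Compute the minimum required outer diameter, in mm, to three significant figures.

τ_allow = 142/3.8 = 37.37 MPa.
For a hollow shaft τ = 16T/[πd_o³(1−k⁴)] with k = 0.76, so 1−k⁴ = 0.6664.
d_o³ = 16T/[π τ_allow (1−k⁴)] = 16×7700000/(π×37.37×0.6664) = 1.575×10^6 mm³.
d_o = 116.3 mm.

d_o = 116 mm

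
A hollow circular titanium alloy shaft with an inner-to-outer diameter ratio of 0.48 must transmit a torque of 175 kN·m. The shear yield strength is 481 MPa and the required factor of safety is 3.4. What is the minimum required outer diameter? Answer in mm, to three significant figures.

τ_allow = 481/3.4 = 141.5 MPa.
For a hollow shaft τ = 16T/[πd_o³(1−k⁴)] with k = 0.48, so 1−k⁴ = 0.9469.
d_o³ = 16T/[π τ_allow (1−k⁴)] = 16×1.7500×10^8/(π×141.5×0.9469) = 6.653×10^6 mm³.
d_o = 188.1 mm.

d_o = 188 mm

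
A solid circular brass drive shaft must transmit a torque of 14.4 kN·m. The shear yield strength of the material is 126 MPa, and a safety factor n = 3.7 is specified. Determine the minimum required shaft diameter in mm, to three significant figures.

d = 129 mm

Allowable shear stress τ_allow = 126/3.7 = 34.05 MPa.
For a solid shaft τ = 16T/(πd³), so d³ = 16T/(π τ_allow) = 16×1.4400×10^7/(π×34.05) = 2.154×10^6 mm³.
d = (2.154×10^6)^(1/3) = 129.1 mm.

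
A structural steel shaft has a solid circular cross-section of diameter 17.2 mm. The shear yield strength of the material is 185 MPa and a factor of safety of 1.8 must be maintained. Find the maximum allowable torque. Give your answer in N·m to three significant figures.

T_allow = 103 N·m

τ_allow = 185/1.8 = 102.8 MPa.
For a solid shaft T_allow = τ_allow·πd³/16; πd³/16 = π×17.2³/16 = 999.1 mm³.
T_allow = 102.8×999.1 = 102700 N·mm = 102.7 N·m.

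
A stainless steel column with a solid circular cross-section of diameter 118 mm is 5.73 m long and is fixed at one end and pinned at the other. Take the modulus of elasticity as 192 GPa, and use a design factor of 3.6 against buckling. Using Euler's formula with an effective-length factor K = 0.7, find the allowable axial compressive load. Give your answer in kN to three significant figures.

P_allow = 311 kN

I = πd⁴/64 = π×118⁴/64 = 9.517×10^6 mm⁴.
Effective length L_e = KL = 0.7×5.73 m = 4011 mm.
Euler critical load P_cr = π²EI/L_e² = π²×192000×9.517×10^6/4011² = 1.121×10^6 N.
P_allow = P_cr/n = 1.121×10^6/3.6 = 311400 N.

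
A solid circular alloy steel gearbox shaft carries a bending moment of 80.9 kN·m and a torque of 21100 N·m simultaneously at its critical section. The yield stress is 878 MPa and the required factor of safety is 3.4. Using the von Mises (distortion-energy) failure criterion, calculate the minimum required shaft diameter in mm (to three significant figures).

d = 148 mm

σ_allow = σ_y/n = 878/3.4 = 258.2 MPa.
For a solid shaft σ_b = 32M/(πd³) and τ = 16T/(πd³), so the von Mises stress is σ' = (16/πd³)·√(4M²+3T²).
√(4M²+3T²) = √(4×(8.090×10^7)² + 3×(2.110×10^7)²) = 1.659×10^8 N·mm.
d³ = 16×1.659×10^8/(π×258.2) = 3.271×10^6 mm³.
d = 148.4 mm.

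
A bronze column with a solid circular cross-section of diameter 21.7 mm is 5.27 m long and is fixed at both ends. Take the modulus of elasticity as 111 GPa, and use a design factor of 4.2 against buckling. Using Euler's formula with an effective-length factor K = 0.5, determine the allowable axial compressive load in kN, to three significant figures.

P_allow = 0.409 kN

I = πd⁴/64 = π×21.7⁴/64 = 10880 mm⁴.
Effective length L_e = KL = 0.5×5.27 m = 2635 mm.
Euler critical load P_cr = π²EI/L_e² = π²×111000×10880/2635² = 1717 N.
P_allow = P_cr/n = 1717/4.2 = 408.9 N.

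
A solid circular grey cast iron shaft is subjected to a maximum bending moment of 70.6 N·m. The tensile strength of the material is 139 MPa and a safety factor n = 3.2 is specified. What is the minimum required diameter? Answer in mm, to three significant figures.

σ_allow = 139/3.2 = 43.44 MPa.
For a solid circular section σ = 32M/(πd³), so d³ = 32M/(π σ_allow) = 32×70600/(π×43.44) = 16560 mm³.
d = 25.49 mm.

d = 25.5 mm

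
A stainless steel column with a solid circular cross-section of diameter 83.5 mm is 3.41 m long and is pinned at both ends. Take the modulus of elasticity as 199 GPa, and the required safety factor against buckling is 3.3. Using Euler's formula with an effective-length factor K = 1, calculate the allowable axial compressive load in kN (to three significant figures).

P_allow = 122 kN

I = πd⁴/64 = π×83.5⁴/64 = 2.386×10^6 mm⁴.
Effective length L_e = KL = 1×3.41 m = 3410 mm.
Euler critical load P_cr = π²EI/L_e² = π²×199000×2.386×10^6/3410² = 403100 N.
P_allow = P_cr/n = 403100/3.3 = 122100 N.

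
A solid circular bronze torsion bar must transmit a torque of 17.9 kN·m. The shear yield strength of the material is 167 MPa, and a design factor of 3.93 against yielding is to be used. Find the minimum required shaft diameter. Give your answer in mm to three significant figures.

Allowable shear stress τ_allow = 167/3.93 = 42.49 MPa.
For a solid shaft τ = 16T/(πd³), so d³ = 16T/(π τ_allow) = 16×1.7900×10^7/(π×42.49) = 2.145×10^6 mm³.
d = (2.145×10^6)^(1/3) = 129.0 mm.

d = 129 mm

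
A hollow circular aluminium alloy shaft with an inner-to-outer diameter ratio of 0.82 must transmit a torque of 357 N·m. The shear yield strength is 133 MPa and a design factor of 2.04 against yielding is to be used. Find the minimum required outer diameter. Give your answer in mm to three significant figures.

d_o = 37.1 mm

τ_allow = 133/2.04 = 65.20 MPa.
For a hollow shaft τ = 16T/[πd_o³(1−k⁴)] with k = 0.82, so 1−k⁴ = 0.5479.
d_o³ = 16T/[π τ_allow (1−k⁴)] = 16×357000/(π×65.20×0.5479) = 50900 mm³.
d_o = 37.06 mm.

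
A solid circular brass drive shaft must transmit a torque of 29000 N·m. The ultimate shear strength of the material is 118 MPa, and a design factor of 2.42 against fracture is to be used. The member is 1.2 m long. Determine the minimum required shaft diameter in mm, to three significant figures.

Allowable shear stress τ_allow = 118/2.42 = 48.76 MPa.
For a solid shaft τ = 16T/(πd³), so d³ = 16T/(π τ_allow) = 16×2.9000×10^7/(π×48.76) = 3.029×10^6 mm³.
d = (3.029×10^6)^(1/3) = 144.7 mm.

d = 145 mm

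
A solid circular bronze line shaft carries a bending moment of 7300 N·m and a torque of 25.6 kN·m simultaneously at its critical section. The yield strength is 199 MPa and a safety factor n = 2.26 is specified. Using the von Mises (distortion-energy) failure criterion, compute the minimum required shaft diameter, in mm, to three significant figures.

σ_allow = σ_y/n = 199/2.26 = 88.05 MPa.
For a solid shaft σ_b = 32M/(πd³) and τ = 16T/(πd³), so the von Mises stress is σ' = (16/πd³)·√(4M²+3T²).
√(4M²+3T²) = √(4×(7.300×10^6)² + 3×(2.560×10^7)²) = 4.668×10^7 N·mm.
d³ = 16×4.668×10^7/(π×88.05) = 2.700×10^6 mm³.
d = 139.2 mm.

d = 139 mm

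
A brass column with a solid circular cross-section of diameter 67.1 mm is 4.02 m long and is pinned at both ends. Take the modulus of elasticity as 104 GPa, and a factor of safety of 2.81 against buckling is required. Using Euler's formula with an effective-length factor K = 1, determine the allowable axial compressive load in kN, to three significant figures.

I = πd⁴/64 = π×67.1⁴/64 = 995100 mm⁴.
Effective length L_e = KL = 1×4.02 m = 4020 mm.
Euler critical load P_cr = π²EI/L_e² = π²×104000×995100/4020² = 63200 N.
P_allow = P_cr/n = 63200/2.81 = 22490 N.

P_allow = 22.5 kN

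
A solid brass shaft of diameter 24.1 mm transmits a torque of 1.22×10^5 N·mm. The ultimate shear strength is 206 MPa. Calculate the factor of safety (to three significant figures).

τ = 16T/(πd³) = 16×122000/(π×24.1³) = 44.39 MPa.
n = τ_limit/τ = 206/44.39 = 4.641.

n = 4.64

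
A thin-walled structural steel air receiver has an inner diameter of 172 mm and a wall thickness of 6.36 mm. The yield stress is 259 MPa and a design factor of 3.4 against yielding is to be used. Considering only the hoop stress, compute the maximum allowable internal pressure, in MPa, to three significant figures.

σ_allow = 259/3.4 = 76.18 MPa.
σ_h = pD/(2t) → p_allow = 2σ_allow t/D = 2×76.18×6.36/172 = 5.634 MPa.

p_allow = 5.63 MPa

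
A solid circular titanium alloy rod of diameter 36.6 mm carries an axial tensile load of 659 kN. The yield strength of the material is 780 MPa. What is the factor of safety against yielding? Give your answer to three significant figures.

A = πd²/4 = 1052 mm².
σ = F/A = 659000/1052 = 626.4 MPa.
n = 780/626.4 = 1.245.

n = 1.25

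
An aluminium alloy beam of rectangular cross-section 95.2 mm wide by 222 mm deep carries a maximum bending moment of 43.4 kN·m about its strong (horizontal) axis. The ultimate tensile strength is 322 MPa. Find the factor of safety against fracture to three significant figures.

n = 5.80

Section modulus S = bh²/6 = 95.2×222²/6 = 782000 mm³.
σ = M/S = 4.3400×10^7/782000 = 55.50 MPa.
n = 322/55.50 = 5.802.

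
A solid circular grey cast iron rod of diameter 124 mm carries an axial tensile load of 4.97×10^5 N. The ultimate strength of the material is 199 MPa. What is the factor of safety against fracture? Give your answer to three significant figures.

A = πd²/4 = 12080 mm².
σ = F/A = 497000/12080 = 41.16 MPa.
n = 199/41.16 = 4.835.

n = 4.84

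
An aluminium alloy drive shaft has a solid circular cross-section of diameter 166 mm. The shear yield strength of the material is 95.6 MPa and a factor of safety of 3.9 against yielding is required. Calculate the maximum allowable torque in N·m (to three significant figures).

T_allow = 22000 N·m

τ_allow = 95.6/3.9 = 24.51 MPa.
For a solid shaft T_allow = τ_allow·πd³/16; πd³/16 = π×166³/16 = 898200 mm³.
T_allow = 24.51×898200 = 2.202×10^7 N·mm = 22020 N·m.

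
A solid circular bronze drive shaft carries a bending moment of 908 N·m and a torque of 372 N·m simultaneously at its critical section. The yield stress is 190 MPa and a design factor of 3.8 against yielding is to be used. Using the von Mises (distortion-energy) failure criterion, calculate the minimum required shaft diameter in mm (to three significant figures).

d = 58.1 mm

σ_allow = σ_y/n = 190/3.8 = 50.00 MPa.
For a solid shaft σ_b = 32M/(πd³) and τ = 16T/(πd³), so the von Mises stress is σ' = (16/πd³)·√(4M²+3T²).
√(4M²+3T²) = √(4×(908000)² + 3×(372000)²) = 1.927×10^6 N·mm.
d³ = 16×1.927×10^6/(π×50.00) = 196300 mm³.
d = 58.11 mm.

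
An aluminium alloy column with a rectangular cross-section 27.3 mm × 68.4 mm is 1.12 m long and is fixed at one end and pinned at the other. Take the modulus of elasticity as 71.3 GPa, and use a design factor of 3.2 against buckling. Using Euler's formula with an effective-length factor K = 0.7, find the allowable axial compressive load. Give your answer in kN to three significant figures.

Buckling occurs about the weak axis: I_min = h·b³/12 = 68.4×27.3³/12 = 116000 mm⁴ (b = 27.3 mm is the smaller dimension).
Effective length L_e = KL = 0.7×1.12 m = 784.0 mm.
Euler critical load P_cr = π²EI/L_e² = π²×71300×116000/784.0² = 132800 N.
P_allow = P_cr/n = 132800/3.2 = 41490 N.

P_allow = 41.5 kN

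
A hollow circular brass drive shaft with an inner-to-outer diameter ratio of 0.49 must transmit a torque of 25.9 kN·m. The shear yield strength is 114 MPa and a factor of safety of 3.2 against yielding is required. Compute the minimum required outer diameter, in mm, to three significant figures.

τ_allow = 114/3.2 = 35.62 MPa.
For a hollow shaft τ = 16T/[πd_o³(1−k⁴)] with k = 0.49, so 1−k⁴ = 0.9424.
d_o³ = 16T/[π τ_allow (1−k⁴)] = 16×2.5900×10^7/(π×35.62×0.9424) = 3.929×10^6 mm³.
d_o = 157.8 mm.

d_o = 158 mm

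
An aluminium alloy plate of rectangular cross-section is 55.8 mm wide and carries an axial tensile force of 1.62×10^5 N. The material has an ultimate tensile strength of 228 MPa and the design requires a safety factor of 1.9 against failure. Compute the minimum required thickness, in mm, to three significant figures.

σ_allow = 228/1.9 = 120.0 MPa.
Required area A = F/σ_allow = 162000/120.0 = 1350 mm².
t = A/w = 1350/55.8 = 24.19 mm.

t = 24.2 mm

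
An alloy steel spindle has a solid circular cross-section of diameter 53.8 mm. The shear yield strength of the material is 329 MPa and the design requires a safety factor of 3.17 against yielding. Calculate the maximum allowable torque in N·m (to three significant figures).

T_allow = 3170 N·m

τ_allow = 329/3.17 = 103.8 MPa.
For a solid shaft T_allow = τ_allow·πd³/16; πd³/16 = π×53.8³/16 = 30580 mm³.
T_allow = 103.8×30580 = 3.173×10^6 N·mm = 3173 N·m.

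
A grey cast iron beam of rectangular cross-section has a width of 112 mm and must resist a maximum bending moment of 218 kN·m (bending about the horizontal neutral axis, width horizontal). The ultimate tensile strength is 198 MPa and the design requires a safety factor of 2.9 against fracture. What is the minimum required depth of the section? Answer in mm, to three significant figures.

σ_allow = 198/2.9 = 68.28 MPa.
For a rectangular section σ = 6M/(bh²), so h² = 6M/(b σ_allow) = 6×2.1800×10^8/(112×68.28) = 171000 mm².
h = 413.6 mm.

h = 414 mm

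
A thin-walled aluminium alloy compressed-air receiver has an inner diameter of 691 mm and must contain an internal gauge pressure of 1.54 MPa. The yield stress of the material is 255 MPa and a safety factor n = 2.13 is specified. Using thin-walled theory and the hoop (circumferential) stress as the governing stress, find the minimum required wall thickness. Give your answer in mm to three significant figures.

t = 4.44 mm

σ_allow = 255/2.13 = 119.7 MPa.
Hoop stress σ_h = pD/(2t), so t = pD/(2σ_allow) = 1.54×691/(2×119.7) = 4.444 mm.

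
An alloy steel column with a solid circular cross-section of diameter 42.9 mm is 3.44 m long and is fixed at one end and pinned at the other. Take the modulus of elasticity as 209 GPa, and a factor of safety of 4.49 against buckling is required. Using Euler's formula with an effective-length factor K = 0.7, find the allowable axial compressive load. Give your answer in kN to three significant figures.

I = πd⁴/64 = π×42.9⁴/64 = 166300 mm⁴.
Effective length L_e = KL = 0.7×3.44 m = 2408 mm.
Euler critical load P_cr = π²EI/L_e² = π²×209000×166300/2408² = 59150 N.
P_allow = P_cr/n = 59150/4.49 = 13170 N.

P_allow = 13.2 kN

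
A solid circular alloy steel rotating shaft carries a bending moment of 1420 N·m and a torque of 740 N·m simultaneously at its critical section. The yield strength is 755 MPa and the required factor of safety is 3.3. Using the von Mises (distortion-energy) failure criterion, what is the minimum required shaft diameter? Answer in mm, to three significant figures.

σ_allow = σ_y/n = 755/3.3 = 228.8 MPa.
For a solid shaft σ_b = 32M/(πd³) and τ = 16T/(πd³), so the von Mises stress is σ' = (16/πd³)·√(4M²+3T²).
√(4M²+3T²) = √(4×(1.420×10^6)² + 3×(740000)²) = 3.116×10^6 N·mm.
d³ = 16×3.116×10^6/(π×228.8) = 69360 mm³.
d = 41.09 mm.

d = 41.1 mm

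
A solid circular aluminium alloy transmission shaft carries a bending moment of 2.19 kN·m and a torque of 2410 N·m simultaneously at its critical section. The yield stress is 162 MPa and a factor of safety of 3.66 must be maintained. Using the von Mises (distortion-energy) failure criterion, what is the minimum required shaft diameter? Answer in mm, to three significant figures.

d = 88.6 mm

σ_allow = σ_y/n = 162/3.66 = 44.26 MPa.
For a solid shaft σ_b = 32M/(πd³) and τ = 16T/(πd³), so the von Mises stress is σ' = (16/πd³)·√(4M²+3T²).
√(4M²+3T²) = √(4×(2.190×10^6)² + 3×(2.410×10^6)²) = 6.051×10^6 N·mm.
d³ = 16×6.051×10^6/(π×44.26) = 696200 mm³.
d = 88.63 mm.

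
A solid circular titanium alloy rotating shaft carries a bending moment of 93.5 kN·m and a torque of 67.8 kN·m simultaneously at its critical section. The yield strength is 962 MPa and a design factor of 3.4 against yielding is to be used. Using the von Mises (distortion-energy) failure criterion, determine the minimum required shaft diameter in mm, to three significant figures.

σ_allow = σ_y/n = 962/3.4 = 282.9 MPa.
For a solid shaft σ_b = 32M/(πd³) and τ = 16T/(πd³), so the von Mises stress is σ' = (16/πd³)·√(4M²+3T²).
√(4M²+3T²) = √(4×(9.350×10^7)² + 3×(6.780×10^7)²) = 2.208×10^8 N·mm.
d³ = 16×2.208×10^8/(π×282.9) = 3.975×10^6 mm³.
d = 158.4 mm.

d = 158 mm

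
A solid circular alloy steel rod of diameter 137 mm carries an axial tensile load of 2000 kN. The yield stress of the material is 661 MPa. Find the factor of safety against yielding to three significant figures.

n = 4.87

A = πd²/4 = 14740 mm².
σ = F/A = 2000000/14740 = 135.7 MPa.
n = 661/135.7 = 4.872.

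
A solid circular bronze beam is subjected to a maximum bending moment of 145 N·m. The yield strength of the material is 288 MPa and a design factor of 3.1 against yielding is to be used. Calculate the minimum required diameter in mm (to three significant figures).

σ_allow = 288/3.1 = 92.90 MPa.
For a solid circular section σ = 32M/(πd³), so d³ = 32M/(π σ_allow) = 32×145000/(π×92.90) = 15900 mm³.
d = 25.14 mm.

d = 25.1 mm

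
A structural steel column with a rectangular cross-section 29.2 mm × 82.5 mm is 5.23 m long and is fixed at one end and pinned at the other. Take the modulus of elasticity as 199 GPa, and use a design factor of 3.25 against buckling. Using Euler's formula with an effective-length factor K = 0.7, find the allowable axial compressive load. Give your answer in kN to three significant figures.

Buckling occurs about the weak axis: I_min = h·b³/12 = 82.5×29.2³/12 = 171200 mm⁴ (b = 29.2 mm is the smaller dimension).
Effective length L_e = KL = 0.7×5.23 m = 3661 mm.
Euler critical load P_cr = π²EI/L_e² = π²×199000×171200/3661² = 25080 N.
P_allow = P_cr/n = 25080/3.25 = 7718 N.

P_allow = 7.72 kN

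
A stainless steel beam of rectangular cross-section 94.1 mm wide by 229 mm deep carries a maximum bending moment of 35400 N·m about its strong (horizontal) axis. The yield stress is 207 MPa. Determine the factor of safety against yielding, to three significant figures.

n = 4.81

Section modulus S = bh²/6 = 94.1×229²/6 = 822400 mm³.
σ = M/S = 3.5400×10^7/822400 = 43.04 MPa.
n = 207/43.04 = 4.809.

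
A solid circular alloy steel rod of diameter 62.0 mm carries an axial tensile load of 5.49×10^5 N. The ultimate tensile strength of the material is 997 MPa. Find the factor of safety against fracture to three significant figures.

A = πd²/4 = 3019 mm².
σ = F/A = 549000/3019 = 181.8 MPa.
n = 997/181.8 = 5.483.

n = 5.48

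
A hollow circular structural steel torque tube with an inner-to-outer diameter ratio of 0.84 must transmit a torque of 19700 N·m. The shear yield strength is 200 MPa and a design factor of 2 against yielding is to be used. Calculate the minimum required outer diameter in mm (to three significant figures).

τ_allow = 200/2 = 100.0 MPa.
For a hollow shaft τ = 16T/[πd_o³(1−k⁴)] with k = 0.84, so 1−k⁴ = 0.5021.
d_o³ = 16T/[π τ_allow (1−k⁴)] = 16×1.9700×10^7/(π×100.0×0.5021) = 1.998×10^6 mm³.
d_o = 126.0 mm.

d_o = 126 mm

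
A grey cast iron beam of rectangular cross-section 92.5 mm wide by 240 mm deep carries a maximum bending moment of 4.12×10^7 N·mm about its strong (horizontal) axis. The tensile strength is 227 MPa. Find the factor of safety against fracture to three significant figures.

Section modulus S = bh²/6 = 92.5×240²/6 = 888000 mm³.
σ = M/S = 4.1200×10^7/888000 = 46.40 MPa.
n = 227/46.40 = 4.893.

n = 4.89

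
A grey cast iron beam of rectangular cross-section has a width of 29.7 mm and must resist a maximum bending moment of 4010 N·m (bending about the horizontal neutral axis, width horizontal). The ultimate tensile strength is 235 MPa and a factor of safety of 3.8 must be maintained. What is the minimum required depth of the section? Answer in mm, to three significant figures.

σ_allow = 235/3.8 = 61.84 MPa.
For a rectangular section σ = 6M/(bh²), so h² = 6M/(b σ_allow) = 6×4010000/(29.7×61.84) = 13100 mm².
h = 114.5 mm.

h = 114 mm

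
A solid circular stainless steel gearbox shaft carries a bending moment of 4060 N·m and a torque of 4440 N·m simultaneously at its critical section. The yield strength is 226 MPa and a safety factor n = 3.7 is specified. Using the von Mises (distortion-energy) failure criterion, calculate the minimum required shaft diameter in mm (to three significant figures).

σ_allow = σ_y/n = 226/3.7 = 61.08 MPa.
For a solid shaft σ_b = 32M/(πd³) and τ = 16T/(πd³), so the von Mises stress is σ' = (16/πd³)·√(4M²+3T²).
√(4M²+3T²) = √(4×(4.060×10^6)² + 3×(4.440×10^6)²) = 1.118×10^7 N·mm.
d³ = 16×1.118×10^7/(π×61.08) = 932500 mm³.
d = 97.70 mm.

d = 97.7 mm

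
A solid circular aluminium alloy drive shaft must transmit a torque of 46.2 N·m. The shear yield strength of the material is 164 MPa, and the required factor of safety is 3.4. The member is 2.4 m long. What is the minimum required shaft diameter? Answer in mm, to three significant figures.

d = 17.0 mm

Allowable shear stress τ_allow = 164/3.4 = 48.24 MPa.
For a solid shaft τ = 16T/(πd³), so d³ = 16T/(π τ_allow) = 16×46200/(π×48.24) = 4878 mm³.
d = (4878)^(1/3) = 16.96 mm.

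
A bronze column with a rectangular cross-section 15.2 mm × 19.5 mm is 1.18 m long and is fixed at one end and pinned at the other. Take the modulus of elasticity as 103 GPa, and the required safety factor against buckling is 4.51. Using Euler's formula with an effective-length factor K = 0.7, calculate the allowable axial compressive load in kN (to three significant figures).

P_allow = 1.89 kN

Buckling occurs about the weak axis: I_min = h·b³/12 = 19.5×15.2³/12 = 5707 mm⁴ (b = 15.2 mm is the smaller dimension).
Effective length L_e = KL = 0.7×1.18 m = 826.0 mm.
Euler critical load P_cr = π²EI/L_e² = π²×103000×5707/826.0² = 8503 N.
P_allow = P_cr/n = 8503/4.51 = 1885 N.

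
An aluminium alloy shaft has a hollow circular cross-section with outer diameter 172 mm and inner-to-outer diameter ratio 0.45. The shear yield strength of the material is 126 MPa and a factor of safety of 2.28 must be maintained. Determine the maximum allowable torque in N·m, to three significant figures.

T_allow = 53000 N·m

τ_allow = 126/2.28 = 55.26 MPa.
For a hollow shaft T_allow = τ_allow·πd_o³(1−k⁴)/16 with 1−k⁴ = 0.9590, so πd_o³(1−k⁴)/16 = 958100 mm³.
T_allow = 55.26×958100 = 5.295×10^7 N·mm = 52950 N·m.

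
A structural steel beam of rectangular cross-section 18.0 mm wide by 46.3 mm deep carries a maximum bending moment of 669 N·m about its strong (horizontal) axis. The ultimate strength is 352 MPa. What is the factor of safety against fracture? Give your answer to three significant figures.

Section modulus S = bh²/6 = 18.0×46.3²/6 = 6431 mm³.
σ = M/S = 669000/6431 = 104.0 MPa.
n = 352/104.0 = 3.384.

n = 3.38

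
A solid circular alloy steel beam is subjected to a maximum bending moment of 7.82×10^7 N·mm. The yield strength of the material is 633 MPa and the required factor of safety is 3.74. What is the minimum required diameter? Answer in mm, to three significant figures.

d = 168 mm

σ_allow = 633/3.74 = 169.3 MPa.
For a solid circular section σ = 32M/(πd³), so d³ = 32M/(π σ_allow) = 32×7.8200×10^7/(π×169.3) = 4.706×10^6 mm³.
d = 167.6 mm.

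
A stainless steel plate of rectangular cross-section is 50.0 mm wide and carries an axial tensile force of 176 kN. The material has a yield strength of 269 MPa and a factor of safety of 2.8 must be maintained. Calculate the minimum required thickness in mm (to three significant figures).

t = 36.6 mm

σ_allow = 269/2.8 = 96.07 MPa.
Required area A = F/σ_allow = 176000/96.07 = 1832 mm².
t = A/w = 1832/50.0 = 36.64 mm.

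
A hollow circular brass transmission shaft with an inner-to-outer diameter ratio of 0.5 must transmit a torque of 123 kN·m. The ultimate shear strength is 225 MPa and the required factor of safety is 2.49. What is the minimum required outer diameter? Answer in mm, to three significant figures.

d_o = 195 mm

τ_allow = 225/2.49 = 90.36 MPa.
For a hollow shaft τ = 16T/[πd_o³(1−k⁴)] with k = 0.5, so 1−k⁴ = 0.9375.
d_o³ = 16T/[π τ_allow (1−k⁴)] = 16×1.2300×10^8/(π×90.36×0.9375) = 7.395×10^6 mm³.
d_o = 194.8 mm.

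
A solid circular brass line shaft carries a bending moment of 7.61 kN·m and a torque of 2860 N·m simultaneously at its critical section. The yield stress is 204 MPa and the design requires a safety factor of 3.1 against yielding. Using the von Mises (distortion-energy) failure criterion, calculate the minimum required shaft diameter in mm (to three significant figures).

σ_allow = σ_y/n = 204/3.1 = 65.81 MPa.
For a solid shaft σ_b = 32M/(πd³) and τ = 16T/(πd³), so the von Mises stress is σ' = (16/πd³)·√(4M²+3T²).
√(4M²+3T²) = √(4×(7.610×10^6)² + 3×(2.860×10^6)²) = 1.601×10^7 N·mm.
d³ = 16×1.601×10^7/(π×65.81) = 1.239×10^6 mm³.
d = 107.4 mm.

d = 107 mm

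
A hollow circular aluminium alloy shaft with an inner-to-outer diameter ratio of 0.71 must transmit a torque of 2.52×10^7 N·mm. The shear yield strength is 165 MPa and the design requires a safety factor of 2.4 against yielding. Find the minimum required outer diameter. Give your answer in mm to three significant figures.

d_o = 136 mm

τ_allow = 165/2.4 = 68.75 MPa.
For a hollow shaft τ = 16T/[πd_o³(1−k⁴)] with k = 0.71, so 1−k⁴ = 0.7459.
d_o³ = 16T/[π τ_allow (1−k⁴)] = 16×2.5200×10^7/(π×68.75×0.7459) = 2.503×10^6 mm³.
d_o = 135.8 mm.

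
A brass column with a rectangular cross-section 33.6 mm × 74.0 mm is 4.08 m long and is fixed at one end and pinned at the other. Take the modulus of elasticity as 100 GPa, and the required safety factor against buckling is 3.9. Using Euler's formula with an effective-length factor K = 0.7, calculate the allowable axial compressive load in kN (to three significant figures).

P_allow = 7.26 kN

Buckling occurs about the weak axis: I_min = h·b³/12 = 74.0×33.6³/12 = 233900 mm⁴ (b = 33.6 mm is the smaller dimension).
Effective length L_e = KL = 0.7×4.08 m = 2856 mm.
Euler critical load P_cr = π²EI/L_e² = π²×100000×233900/2856² = 28300 N.
P_allow = P_cr/n = 28300/3.9 = 7257 N.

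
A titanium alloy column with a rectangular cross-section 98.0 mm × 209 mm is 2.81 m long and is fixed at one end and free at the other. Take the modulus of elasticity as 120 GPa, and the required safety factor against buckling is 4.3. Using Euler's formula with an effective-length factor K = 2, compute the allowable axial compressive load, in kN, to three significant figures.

Buckling occurs about the weak axis: I_min = h·b³/12 = 209×98.0³/12 = 1.639×10^7 mm⁴ (b = 98.0 mm is the smaller dimension).
Effective length L_e = KL = 2×2.81 m = 5620 mm.
Euler critical load P_cr = π²EI/L_e² = π²×120000×1.639×10^7/5620² = 614700 N.
P_allow = P_cr/n = 614700/4.3 = 142900 N.

P_allow = 143 kN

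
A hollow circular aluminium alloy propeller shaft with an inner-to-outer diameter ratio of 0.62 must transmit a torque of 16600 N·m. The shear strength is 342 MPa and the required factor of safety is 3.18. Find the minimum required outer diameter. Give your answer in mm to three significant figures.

τ_allow = 342/3.18 = 107.5 MPa.
For a hollow shaft τ = 16T/[πd_o³(1−k⁴)] with k = 0.62, so 1−k⁴ = 0.8522.
d_o³ = 16T/[π τ_allow (1−k⁴)] = 16×1.6600×10^7/(π×107.5×0.8522) = 922400 mm³.
d_o = 97.34 mm.

d_o = 97.3 mm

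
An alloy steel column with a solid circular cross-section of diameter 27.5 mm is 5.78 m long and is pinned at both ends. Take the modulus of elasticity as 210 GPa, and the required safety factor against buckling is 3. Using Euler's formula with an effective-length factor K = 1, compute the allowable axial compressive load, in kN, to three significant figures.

P_allow = 0.581 kN

I = πd⁴/64 = π×27.5⁴/64 = 28070 mm⁴.
Effective length L_e = KL = 1×5.78 m = 5780 mm.
Euler critical load P_cr = π²EI/L_e² = π²×210000×28070/5780² = 1742 N.
P_allow = P_cr/n = 1742/3 = 580.6 N.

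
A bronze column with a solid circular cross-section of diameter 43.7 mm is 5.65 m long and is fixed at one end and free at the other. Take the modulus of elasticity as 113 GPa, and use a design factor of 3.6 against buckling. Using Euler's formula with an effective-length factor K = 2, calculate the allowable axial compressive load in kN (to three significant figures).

I = πd⁴/64 = π×43.7⁴/64 = 179000 mm⁴.
Effective length L_e = KL = 2×5.65 m = 11300 mm.
Euler critical load P_cr = π²EI/L_e² = π²×113000×179000/11300² = 1564 N.
P_allow = P_cr/n = 1564/3.6 = 434.3 N.

P_allow = 0.434 kN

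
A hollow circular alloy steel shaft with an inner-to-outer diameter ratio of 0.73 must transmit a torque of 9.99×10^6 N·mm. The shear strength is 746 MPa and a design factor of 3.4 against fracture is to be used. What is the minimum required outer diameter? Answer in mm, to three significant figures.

τ_allow = 746/3.4 = 219.4 MPa.
For a hollow shaft τ = 16T/[πd_o³(1−k⁴)] with k = 0.73, so 1−k⁴ = 0.7160.
d_o³ = 16T/[π τ_allow (1−k⁴)] = 16×9990000/(π×219.4×0.7160) = 323900 mm³.
d_o = 68.67 mm.

d_o = 68.7 mm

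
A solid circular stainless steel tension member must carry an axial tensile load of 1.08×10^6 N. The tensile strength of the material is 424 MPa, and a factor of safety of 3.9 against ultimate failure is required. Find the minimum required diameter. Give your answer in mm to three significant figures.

Allowable stress σ_allow = 424/3.9 = 108.7 MPa.
Required area A = F/σ_allow = 1080000/108.7 = 9934 mm².
A = πd²/4 → d = √(4A/π) = 112.5 mm.

d = 112 mm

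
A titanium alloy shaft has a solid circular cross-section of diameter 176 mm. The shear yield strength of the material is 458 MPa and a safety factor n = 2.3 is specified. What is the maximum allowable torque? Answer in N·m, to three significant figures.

τ_allow = 458/2.3 = 199.1 MPa.
For a solid shaft T_allow = τ_allow·πd³/16; πd³/16 = π×176³/16 = 1.070×10^6 mm³.
T_allow = 199.1×1.070×10^6 = 2.132×10^8 N·mm = 213200 N·m.

T_allow = 2.13×10^5 N·m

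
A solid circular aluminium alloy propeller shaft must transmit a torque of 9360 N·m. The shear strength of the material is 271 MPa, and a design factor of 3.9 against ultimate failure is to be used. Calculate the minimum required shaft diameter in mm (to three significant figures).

Allowable shear stress τ_allow = 271/3.9 = 69.49 MPa.
For a solid shaft τ = 16T/(πd³), so d³ = 16T/(π τ_allow) = 16×9360000/(π×69.49) = 686000 mm³.
d = (686000)^(1/3) = 88.20 mm.

d = 88.2 mm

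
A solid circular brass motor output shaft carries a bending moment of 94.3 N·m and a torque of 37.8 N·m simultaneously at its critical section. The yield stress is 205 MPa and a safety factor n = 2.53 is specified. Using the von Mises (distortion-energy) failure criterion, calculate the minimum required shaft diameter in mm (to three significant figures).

σ_allow = σ_y/n = 205/2.53 = 81.03 MPa.
For a solid shaft σ_b = 32M/(πd³) and τ = 16T/(πd³), so the von Mises stress is σ' = (16/πd³)·√(4M²+3T²).
√(4M²+3T²) = √(4×(94300)² + 3×(37800)²) = 199600 N·mm.
d³ = 16×199600/(π×81.03) = 12550 mm³.
d = 23.24 mm.

d = 23.2 mm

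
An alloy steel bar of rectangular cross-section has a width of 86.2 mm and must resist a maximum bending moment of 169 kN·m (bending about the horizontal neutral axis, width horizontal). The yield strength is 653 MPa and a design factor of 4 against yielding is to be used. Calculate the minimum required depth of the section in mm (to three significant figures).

h = 268 mm

σ_allow = 653/4 = 163.2 MPa.
For a rectangular section σ = 6M/(bh²), so h² = 6M/(b σ_allow) = 6×1.6900×10^8/(86.2×163.2) = 72060 mm².
h = 268.4 mm.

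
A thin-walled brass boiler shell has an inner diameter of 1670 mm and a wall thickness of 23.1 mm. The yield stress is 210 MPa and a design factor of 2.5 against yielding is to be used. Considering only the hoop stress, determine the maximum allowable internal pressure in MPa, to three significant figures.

σ_allow = 210/2.5 = 84.00 MPa.
σ_h = pD/(2t) → p_allow = 2σ_allow t/D = 2×84.00×23.1/1670 = 2.324 MPa.

p_allow = 2.32 MPa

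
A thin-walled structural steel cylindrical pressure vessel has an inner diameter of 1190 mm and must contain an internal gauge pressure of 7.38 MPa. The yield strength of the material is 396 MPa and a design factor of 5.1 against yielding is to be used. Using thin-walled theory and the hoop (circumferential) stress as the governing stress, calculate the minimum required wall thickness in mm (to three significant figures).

σ_allow = 396/5.1 = 77.65 MPa.
Hoop stress σ_h = pD/(2t), so t = pD/(2σ_allow) = 7.38×1190/(2×77.65) = 56.55 mm.

t = 56.6 mm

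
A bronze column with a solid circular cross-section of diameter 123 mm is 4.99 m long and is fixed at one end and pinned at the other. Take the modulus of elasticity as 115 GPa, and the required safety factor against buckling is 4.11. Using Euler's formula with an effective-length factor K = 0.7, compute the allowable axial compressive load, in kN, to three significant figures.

P_allow = 254 kN

I = πd⁴/64 = π×123⁴/64 = 1.124×10^7 mm⁴.
Effective length L_e = KL = 0.7×4.99 m = 3493 mm.
Euler critical load P_cr = π²EI/L_e² = π²×115000×1.124×10^7/3493² = 1.045×10^6 N.
P_allow = P_cr/n = 1.045×10^6/4.11 = 254300 N.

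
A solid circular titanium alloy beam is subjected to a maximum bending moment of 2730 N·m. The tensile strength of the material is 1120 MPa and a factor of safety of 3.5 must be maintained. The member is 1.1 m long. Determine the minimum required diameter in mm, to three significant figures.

d = 44.3 mm

σ_allow = 1120/3.5 = 320.0 MPa.
For a solid circular section σ = 32M/(πd³), so d³ = 32M/(π σ_allow) = 32×2730000/(π×320.0) = 86900 mm³.
d = 44.29 mm.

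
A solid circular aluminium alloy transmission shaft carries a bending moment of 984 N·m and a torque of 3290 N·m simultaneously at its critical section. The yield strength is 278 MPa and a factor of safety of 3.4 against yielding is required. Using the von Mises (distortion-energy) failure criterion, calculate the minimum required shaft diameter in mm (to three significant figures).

σ_allow = σ_y/n = 278/3.4 = 81.76 MPa.
For a solid shaft σ_b = 32M/(πd³) and τ = 16T/(πd³), so the von Mises stress is σ' = (16/πd³)·√(4M²+3T²).
√(4M²+3T²) = √(4×(984000)² + 3×(3.290×10^6)²) = 6.029×10^6 N·mm.
d³ = 16×6.029×10^6/(π×81.76) = 375500 mm³.
d = 72.15 mm.

d = 72.1 mm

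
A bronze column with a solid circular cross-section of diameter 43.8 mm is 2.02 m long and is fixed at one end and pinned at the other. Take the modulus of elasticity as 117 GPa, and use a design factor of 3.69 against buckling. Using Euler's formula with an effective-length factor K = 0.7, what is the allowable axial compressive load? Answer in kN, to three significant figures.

I = πd⁴/64 = π×43.8⁴/64 = 180700 mm⁴.
Effective length L_e = KL = 0.7×2.02 m = 1414 mm.
Euler critical load P_cr = π²EI/L_e² = π²×117000×180700/1414² = 104300 N.
P_allow = P_cr/n = 104300/3.69 = 28280 N.

P_allow = 28.3 kN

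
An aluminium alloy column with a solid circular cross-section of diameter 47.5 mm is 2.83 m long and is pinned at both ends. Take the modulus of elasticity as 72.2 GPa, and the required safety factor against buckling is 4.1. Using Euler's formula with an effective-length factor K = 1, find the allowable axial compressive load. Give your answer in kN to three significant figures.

I = πd⁴/64 = π×47.5⁴/64 = 249900 mm⁴.
Effective length L_e = KL = 1×2.83 m = 2830 mm.
Euler critical load P_cr = π²EI/L_e² = π²×72200×249900/2830² = 22230 N.
P_allow = P_cr/n = 22230/4.1 = 5423 N.

P_allow = 5.42 kN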